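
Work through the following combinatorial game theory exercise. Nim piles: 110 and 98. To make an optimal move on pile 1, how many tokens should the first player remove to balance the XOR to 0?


Piles: 110 and 98
Current XOR: 110 XOR 98 = 12 (non-zero, so this is an N-position).
To make the XOR zero, we need to find a move that balances the piles.
For pile 1 (size 110): target = 110 XOR 12 = 98
We reduce pile 1 from 110 to 98.
Tokens removed: 110 - 98 = 12
Verification: 98 XOR 98 = 0

12


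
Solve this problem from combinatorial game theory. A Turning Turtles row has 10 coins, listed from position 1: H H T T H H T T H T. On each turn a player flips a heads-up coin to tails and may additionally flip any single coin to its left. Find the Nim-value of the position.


Coins: H H T T H H T T H T
Key fact: a single head at position k behaves exactly like a Nim heap of size k (turning it to T and optionally flipping a coin at j < k corresponds to moving the heap from k to j, or to 0), and heads combine as a disjunctive sum (two heads at the same place would cancel, matching j XOR j = 0). So the Nim-value is the XOR of the 1-indexed positions of the heads.
Face-up positions (1-indexed): [1, 2, 5, 6, 9]
XOR 0 with 1: 0 XOR 1 = 1
XOR 1 with 2: 1 XOR 2 = 3
XOR 3 with 5: 3 XOR 5 = 6
XOR 6 with 6: 6 XOR 6 = 0
XOR 0 with 9: 0 XOR 9 = 9
Nim-value = 9

9


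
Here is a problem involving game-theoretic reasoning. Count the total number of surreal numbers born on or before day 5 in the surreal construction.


Day 0: {|} = 0 is born. Count = 1.
Day n: the number of surreal numbers born by day n is 2^(n+1) - 1.
By day 0: 2^1 - 1 = 1
By day 1: 2^2 - 1 = 3
By day 2: 2^3 - 1 = 7
By day 3: 2^4 - 1 = 15
By day 4: 2^5 - 1 = 31
By day 5: 2^6 - 1 = 63
By day 5: 63 surreal numbers.

63


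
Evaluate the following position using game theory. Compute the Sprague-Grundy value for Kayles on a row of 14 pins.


Kayles: a move removes 1 or 2 adjacent pins from a contiguous row.
Removing pins from a row of k leaves two independent rows (a, b) with a + b = k - 1 (one pin) or a + b = k - 2 (two pins); an end removal gives a = 0.
By Sprague-Grundy, G(k) = mex{ G(a) XOR G(b) } over all these splits. G(0) = 0.
G(1): splits (0,0):0^0=0 -> mex({0}) = 1
G(2): splits (0,1):0^1=1 (0,0):0^0=0 -> mex({0, 1}) = 2
G(3): splits (0,2):0^2=2 (1,1):1^1=0 (0,1):0^1=1 -> mex({0, 1, 2}) = 3
G(4): splits (0,3):0^3=3 (1,2):1^2=3 (0,2):0^2=2 (1,1):1^1=0 -> mex({0, 2, 3}) = 1
G(5): splits (0,4):0^1=1 (1,3):1^3=2 (2,2):2^2=0 (0,3):0^3=3 (1,2):1^2=3 -> mex({0, 1, 2, 3}) = 4
G(6) = mex({0, 1, 2, 4}) = 3
G(7) = mex({0, 1, 3, 4, 5}) = 2
G(8) = mex({0, 2, 3, 5, 6}) = 1
G(9) = mex({0, 1, 2, 3, 6, 7}) = 4
G(10) = mex({0, 1, 3, 4, 5, 7}) = 2
G(11) = mex({0, 1, 2, 3, 4, 5}) = 6
G(12) = mex({0, 1, 2, 3, 5, 6, 7}) = 4
G(13) = mex({0, 2, 3, 4, 6, 7}) = 1
G(14) = mex({0, 1, 4, 5, 6, 7}) = 2
Therefore G(14) = 2.

2


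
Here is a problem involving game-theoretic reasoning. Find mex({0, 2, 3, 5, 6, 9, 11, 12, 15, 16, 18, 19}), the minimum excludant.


Set = {0, 2, 3, 5, 6, 9, 11, 12, 15, 16, 18, 19}
0 is in the set.
1 is NOT in the set. This is the mex.
mex = 1

1


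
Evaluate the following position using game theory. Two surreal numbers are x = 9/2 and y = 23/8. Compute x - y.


x = 9/2, y = 23/8
Converting to common denominator: 8
x = 36/8, y = 23/8
x - y = 9/2 - 23/8 = 13/8

13/8


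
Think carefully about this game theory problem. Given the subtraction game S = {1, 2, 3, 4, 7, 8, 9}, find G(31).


The subtraction set is S = {1, 2, 3, 4, 7, 8, 9}.
G(k) = mex{ G(k - s) : s in S, s <= k }. We compute iteratively: G(0) = 0.
G(1) = mex({0}) = 1
G(2) = mex({0, 1}) = 2
G(3) = mex({0, 1, 2}) = 3
G(4) = mex({0, 1, 2, 3}) = 4
G(5) = mex({1, 2, 3, 4}) = 0
G(6) = mex({0, 2, 3, 4}) = 1
G(7) = mex({0, 1, 3, 4}) = 2
G(8) = mex({0, 1, 2, 4}) = 3
G(9) = mex({0, 1, 2, 3}) = 4
G(10) = mex({1, 2, 3, 4}) = 0
G(11) = mex({0, 2, 3, 4}) = 1
G(12) = mex({0, 1, 3, 4}) = 2
G(13) = mex({0, 1, 2, 4}) = 3
Observe that G(5)..G(13) = 0, 1, 2, 3, 4, 0, 1, 2, 3 repeats G(0)..G(8) = 0, 1, 2, 3, 4, 0, 1, 2, 3.
For k >= max(S) = 9, G(k) is determined by the previous 9 values G(k-9)..G(k-1); a window of 9 consecutive values has recurred shifted by 5, so by induction G(k + 5) = G(k) for all k >= 0: the sequence is periodic from the start with period 5.
One period: G(0..4) = 0, 1, 2, 3, 4.
31 mod 5 = 1, so G(31) = G(1) = 1.

1


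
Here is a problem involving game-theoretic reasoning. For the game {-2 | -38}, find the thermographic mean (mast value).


Game = {-2 | -38}, a switch {a | b} with numbers a > b.
Its thermograph has left wall a - t and right wall b + t, which meet at t = (a - b)/2, where both equal (a + b)/2. So the mast (mean value) is at (a + b)/2.
Mean = (-2 + (-38))/2 = -40/2 = -20

-20


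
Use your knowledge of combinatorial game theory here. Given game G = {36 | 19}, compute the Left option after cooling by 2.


Original game: {36 | 19} (a switch {a | b} with a > b).
Cooling by t (for t below the temperature (a - b)/2 = 17/2) taxes each move by t: {a | b} cooled by t is {a - t | b + t}.
Cooling amount: t = 2
Cooled Left option: 36 - 2 = 34
Cooled Right option: 19 + 2 = 21
Cooled game: {34 | 21}
Left option = 34

34


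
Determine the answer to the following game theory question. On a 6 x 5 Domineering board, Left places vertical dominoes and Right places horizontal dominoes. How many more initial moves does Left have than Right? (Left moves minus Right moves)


Board is 6 x 5 (rows x cols).
Left (vertical) placements: (rows-1) * cols = 5 * 5 = 25
Right (horizontal) placements: rows * (cols-1) = 6 * 4 = 24
Advantage = Left - Right = 25 - 24 = 1

1


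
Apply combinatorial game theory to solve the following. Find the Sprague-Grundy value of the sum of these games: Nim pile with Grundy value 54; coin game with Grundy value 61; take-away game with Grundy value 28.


By the Sprague-Grundy theorem, the Grundy value of a sum of games is the XOR of individual Grundy values.
Nim pile: Grundy value = 54. Running XOR: 0 XOR 54 = 54
coin game: Grundy value = 61. Running XOR: 54 XOR 61 = 11
take-away game: Grundy value = 28. Running XOR: 11 XOR 28 = 23
The combined Grundy value is 23.

23


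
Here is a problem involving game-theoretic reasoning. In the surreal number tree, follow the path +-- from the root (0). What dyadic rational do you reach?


Sign expansion: +--
Rule: track bounds (lo, hi), initially (-inf, +inf). On '+', the current value becomes lo and we move to the simplest number in (value, hi): value + 1 if hi = +inf, otherwise the midpoint (value + hi)/2. On '-', the current value becomes hi and we move to value - 1 if lo = -inf, otherwise the midpoint (lo + value)/2.
Start at 0.
Step 1: sign = +, move right. Bounds: (0, +inf). Value = 1
Step 2: sign = -, move left. Bounds: (0, 1). Value = 1/2
Step 3: sign = -, move left. Bounds: (0, 1/2). Value = 1/4
The surreal number with sign expansion +-- is 1/4.

1/4


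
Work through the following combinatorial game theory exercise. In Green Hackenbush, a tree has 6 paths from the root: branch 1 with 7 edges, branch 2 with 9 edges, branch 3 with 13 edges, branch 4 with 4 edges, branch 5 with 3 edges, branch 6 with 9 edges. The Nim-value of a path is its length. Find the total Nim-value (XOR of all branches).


The tree has 6 branches from the ground vertex.
In Green Hackenbush, the Nim-value of a simple path of length k is k.
Branch 1: length 7, Nim-value = 7
Branch 2: length 9, Nim-value = 9
Branch 3: length 13, Nim-value = 13
Branch 4: length 4, Nim-value = 4
Branch 5: length 3, Nim-value = 3
Branch 6: length 9, Nim-value = 9
Total Nim-value = XOR of all branch values:
0 XOR 7 = 7
7 XOR 9 = 14
14 XOR 13 = 3
3 XOR 4 = 7
7 XOR 3 = 4
4 XOR 9 = 13
Nim-value of the tree = 13

13


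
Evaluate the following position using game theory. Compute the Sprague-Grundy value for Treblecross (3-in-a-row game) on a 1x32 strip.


Treblecross: place X on empty cells; 3-in-a-row wins.
Playing within two cells of an existing X lets the opponent win at once, so sensible play treats the cells i-2..i+2 around each X as dead. The player left with no safe cell loses, so this is a normal-play take-away game on strips of safe cells.
Placing X at cell i (0-indexed) of a strip of k safe cells leaves independent strips of sizes max(0, i-2) and max(0, k-i-3). Hence G(k) = mex{ G(max(0,i-2)) XOR G(max(0,k-i-3)) : 0 <= i < k }, with G(0) = 0.
G(1): splits (0,0):0^0=0 -> mex({0}) = 1
G(2): splits (0,0):0^0=0 -> mex({0}) = 1
G(3): splits (0,0):0^0=0 -> mex({0}) = 1
G(4): splits (0,1):0^1=1 (0,0):0^0=0 -> mex({0, 1}) = 2
G(5): splits (0,2):0^1=1 (0,1):0^1=1 (0,0):0^0=0 -> mex({0, 1}) = 2
G(6) = mex({1}) = 0
G(7) = mex({0, 1, 2}) = 3
G(8) = mex({0, 1, 2}) = 3
G(9) = mex({0, 2}) = 1
G(10) = mex({0, 2, 3}) = 1
G(11) = mex({0, 3}) = 1
G(12) = mex({1, 3}) = 0
G(13) = mex({0, 1, 2, 3}) = 4
G(14) = mex({0, 1, 2}) = 3
G(15) = mex({0, 1, 2}) = 3
G(16) = mex({0, 1, 2, 4}) = 3
G(17) = mex({0, 1, 3, 4}) = 2
G(18) = mex({0, 1, 3, 4}) = 2
G(19) = mex({0, 1, 3, 5}) = 2
G(20) = mex({0, 1, 2, 3, 5}) = 4
G(21) = mex({0, 1, 2, 3, 5}) = 4
G(22) = mex({1, 2, 6}) = 0
G(23) = mex({0, 1, 2, 3, 4, 6}) = 5
G(24) = mex({0, 1, 2, 3, 4}) = 5
G(25) = mex({0, 1, 3, 4, 7}) = 2
G(26) = mex({0, 1, 3, 4, 5, 7}) = 2
G(27) = mex({0, 1, 3, 5}) = 2
G(28) = mex({0, 1, 2, 5}) = 3
G(29) = mex({0, 1, 2, 4, 5, 6}) = 3
G(30) = mex({1, 2, 4, 6}) = 0
G(31) = mex({0, 1, 2, 3, 4, 6}) = 5
G(32) = mex({1, 2, 3, 4, 7}) = 0
Therefore G(32) = 0.

0


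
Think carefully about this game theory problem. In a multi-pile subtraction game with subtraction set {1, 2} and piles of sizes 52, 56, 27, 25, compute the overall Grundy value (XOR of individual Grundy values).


Subtraction set: {1, 2}
For this subtraction set, G(n) = n mod 3 (period = max + 1 = 3).
Pile 1 (size 52): G(52) = 52 mod 3 = 1
Pile 2 (size 56): G(56) = 56 mod 3 = 2
Pile 3 (size 27): G(27) = 27 mod 3 = 0
Pile 4 (size 25): G(25) = 25 mod 3 = 1
Total Grundy value = XOR of all: 1 XOR 2 XOR 0 XOR 1 = 2

2


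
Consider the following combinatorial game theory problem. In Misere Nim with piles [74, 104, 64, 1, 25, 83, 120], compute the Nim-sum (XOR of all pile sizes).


We need the XOR (exclusive or) of all pile sizes.
After XOR-ing pile 1 (size 74): 0 XOR 74 = 74
After XOR-ing pile 2 (size 104): 74 XOR 104 = 34
After XOR-ing pile 3 (size 64): 34 XOR 64 = 98
After XOR-ing pile 4 (size 1): 98 XOR 1 = 99
After XOR-ing pile 5 (size 25): 99 XOR 25 = 122
After XOR-ing pile 6 (size 83): 122 XOR 83 = 41
After XOR-ing pile 7 (size 120): 41 XOR 120 = 81
The Nim-value of this position is 81.

81


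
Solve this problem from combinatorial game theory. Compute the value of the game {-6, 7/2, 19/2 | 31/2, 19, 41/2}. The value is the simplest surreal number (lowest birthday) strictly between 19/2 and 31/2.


Left options: {-6, 7/2, 19/2}, max = 19/2
Right options: {31/2, 19, 41/2}, min = 31/2
All options are numbers and max(Left) < min(Right), so by the simplicity theorem the value is the simplest (earliest-born) number strictly between 19/2 and 31/2.
Integers 10 through 15 all lie strictly between 19/2 and 31/2.
Among integers, the simplest (lowest birthday = smallest |n|; 0 is born on day 0, +-n on day n) is 10.
No non-integer in the interval can be simpler: if x is a non-integer in the interval, then floor(x) or ceil(x) also lies in the interval (the interval contains an integer), and both are proper prefixes of x's sign expansion, i.e. born earlier. So the game value is 10.
Game value = 10

10


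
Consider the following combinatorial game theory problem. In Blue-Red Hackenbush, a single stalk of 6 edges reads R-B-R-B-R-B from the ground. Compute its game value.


Edges (from ground): R-B-R-B-R-B
By Berlekamp's sign-expansion rule, a Blue-Red Hackenbush stalk has the value of the surreal number whose sign sequence is the edge sequence with B -> + and R -> -.
Sign sequence: -+-+-+
Trace the sign expansion in the surreal number tree, starting from 0:
Edge 1: R (sign -) -> bounds (-inf, 0), value = -1
Edge 2: B (sign +) -> bounds (-1, 0), value = -1/2
Edge 3: R (sign -) -> bounds (-1, -1/2), value = -3/4
Edge 4: B (sign +) -> bounds (-3/4, -1/2), value = -5/8
Edge 5: R (sign -) -> bounds (-3/4, -5/8), value = -11/16
Edge 6: B (sign +) -> bounds (-11/16, -5/8), value = -21/32
Game value = -21/32

-21/32


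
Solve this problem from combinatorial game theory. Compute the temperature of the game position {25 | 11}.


The game is {25 | 11}, a switch {a | b} with numbers a > b.
Cooling {a | b} by t gives {a - t | b + t}, which stops being hot when a - t = b + t, i.e. at t = (a - b)/2. So the temperature of a switch is (a - b)/2.
Temperature = (Left option - Right option) / 2
= (25 - (11)) / 2
= 14 / 2
= 7

7


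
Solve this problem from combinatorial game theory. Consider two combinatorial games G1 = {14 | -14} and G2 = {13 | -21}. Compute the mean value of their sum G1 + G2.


G1 = {14 | -14}, G2 = {13 | -21}
Each is a switch {a | b} with numbers a > b; its mean value is (a + b)/2, and mean value is additive over game sums: m(G1 + G2) = m(G1) + m(G2).
Mean of G1 = (14 + (-14))/2 = 0/2 = 0
Mean of G2 = (13 + (-21))/2 = -8/2 = -4
Mean of G1 + G2 = 0 + -4 = -4

-4


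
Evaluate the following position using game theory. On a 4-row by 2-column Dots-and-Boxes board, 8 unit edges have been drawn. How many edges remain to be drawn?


Grid: 4 x 2 boxes, i.e. 5 rows and 3 columns of dots.
Horizontal edges: (rows + 1) * cols = 5 * 2 = 10
Vertical edges: rows * (cols + 1) = 4 * 3 = 12
Total edges: 10 + 12 = 22
Edges drawn: 8
Remaining: 22 - 8 = 14

14


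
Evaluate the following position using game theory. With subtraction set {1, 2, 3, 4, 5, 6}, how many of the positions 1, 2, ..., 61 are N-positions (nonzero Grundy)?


Subtraction set S = {1, 2, 3, 4, 5, 6}, so G(n) = n mod 7.
G(n) = 0 when n is a multiple of 7.
Multiples of 7 in [1, 61]: 8
N-positions (nonzero Grundy) = 61 - 8 = 53

53


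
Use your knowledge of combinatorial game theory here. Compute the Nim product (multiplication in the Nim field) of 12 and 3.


Nim multiplication is bilinear over XOR: (u XOR v) * w = (u*w) XOR (v*w).
So we split each operand into its bit components and XOR the pairwise Nim products.
12 = 4 + 8 (as XOR of powers of 2).
3 = 1 + 2 (as XOR of powers of 2).
Using the standard Nim-product table on single bits:
  2*2 = 3,   2*4 = 8,   2*8 = 12,
  4*4 = 6,   4*8 = 11,  8*8 = 13,
and  1*x = x (identity), k*l = l*k (commutative).
Pairwise Nim products:
  4 * 1 = 4
  4 * 2 = 8
  8 * 1 = 8
  8 * 2 = 12
XOR them: 4 XOR 8 XOR 8 XOR 12 = 8.
Result: 12 * 3 = 8 (in Nim).

8


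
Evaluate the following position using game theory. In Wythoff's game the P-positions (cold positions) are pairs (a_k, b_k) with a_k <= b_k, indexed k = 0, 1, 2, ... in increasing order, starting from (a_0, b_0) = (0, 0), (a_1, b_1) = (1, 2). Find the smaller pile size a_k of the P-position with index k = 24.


By Wythoff's theorem, a_k = floor(k * phi) and b_k = floor(k * phi^2) = a_k + k, where phi = (1 + sqrt(5))/2 is the golden ratio.
phi = (1 + sqrt(5))/2 = 1.618034
k = 24
k * phi = 24 * 1.618034 = 38.832816
a_24 = floor(k * phi) = 38

38


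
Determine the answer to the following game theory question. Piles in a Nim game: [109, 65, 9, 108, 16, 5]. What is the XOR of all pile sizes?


We need the XOR (exclusive or) of all pile sizes.
After XOR-ing pile 1 (size 109): 0 XOR 109 = 109
After XOR-ing pile 2 (size 65): 109 XOR 65 = 44
After XOR-ing pile 3 (size 9): 44 XOR 9 = 37
After XOR-ing pile 4 (size 108): 37 XOR 108 = 73
After XOR-ing pile 5 (size 16): 73 XOR 16 = 89
After XOR-ing pile 6 (size 5): 89 XOR 5 = 92
The Nim-value of this position is 92.

92


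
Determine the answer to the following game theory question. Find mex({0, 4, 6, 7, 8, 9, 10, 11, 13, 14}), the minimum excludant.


Set = {0, 4, 6, 7, 8, 9, 10, 11, 13, 14}
0 is in the set.
1 is NOT in the set. This is the mex.
mex = 1

1


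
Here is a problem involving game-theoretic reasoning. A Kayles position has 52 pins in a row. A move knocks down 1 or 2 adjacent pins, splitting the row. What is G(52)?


Kayles: a move removes 1 or 2 adjacent pins from a contiguous row.
Removing pins from a row of k leaves two independent rows (a, b) with a + b = k - 1 (one pin) or a + b = k - 2 (two pins); an end removal gives a = 0.
By Sprague-Grundy, G(k) = mex{ G(a) XOR G(b) } over all these splits. G(0) = 0.
G(1): splits (0,0):0^0=0 -> mex({0}) = 1
G(2): splits (0,1):0^1=1 (0,0):0^0=0 -> mex({0, 1}) = 2
G(3): splits (0,2):0^2=2 (1,1):1^1=0 (0,1):0^1=1 -> mex({0, 1, 2}) = 3
G(4): splits (0,3):0^3=3 (1,2):1^2=3 (0,2):0^2=2 (1,1):1^1=0 -> mex({0, 2, 3}) = 1
G(5): splits (0,4):0^1=1 (1,3):1^3=2 (2,2):2^2=0 (0,3):0^3=3 (1,2):1^2=3 -> mex({0, 1, 2, 3}) = 4
G(6) = mex({0, 1, 2, 4}) = 3
G(7) = mex({0, 1, 3, 4, 5}) = 2
G(8) = mex({0, 2, 3, 5, 6}) = 1
G(9) = mex({0, 1, 2, 3, 6, 7}) = 4
G(10) = mex({0, 1, 3, 4, 5, 7}) = 2
G(11) = mex({0, 1, 2, 3, 4, 5}) = 6
G(12) = mex({0, 1, 2, 3, 5, 6, 7}) = 4
G(13) = mex({0, 2, 3, 4, 6, 7}) = 1
G(14) = mex({0, 1, 4, 5, 6, 7}) = 2
G(15) = mex({0, 1, 2, 3, 4, 5, 6}) = 7
G(16) = mex({0, 2, 3, 5, 6, 7}) = 1
G(17) = mex({0, 1, 2, 3, 5, 6, 7}) = 4
G(18) = mex({0, 1, 2, 4, 5, 6}) = 3
G(19) = mex({0, 1, 3, 4, 5, 7}) = 2
G(20) = mex({0, 2, 3, 4, 5, 6, 7}) = 1
G(21) = mex({0, 1, 2, 3, 5, 6, 7}) = 4
G(22) = mex({0, 1, 2, 3, 4, 5, 7}) = 6
G(23) = mex({0, 1, 2, 3, 4, 5, 6}) = 7
G(24) = mex({0, 1, 2, 3, 5, 6, 7}) = 4
G(25) = mex({0, 2, 3, 4, 6, 7}) = 1
G(26) = mex({0, 1, 3, 4, 5, 6, 7}) = 2
G(27) = mex({0, 1, 2, 3, 4, 5, 6, 7}) = 8
G(28) = mex({0, 1, 2, 3, 4, 6, 7, 8}) = 5
G(29) = mex({0, 1, 2, 3, 5, 6, 7, 8, 9}) = 4
G(30) = mex({0, 1, 2, 3, 4, 5, 6, 9, 10}) = 7
G(31) = mex({0, 1, 3, 4, 5, 7, 10, 11}) = 2
G(32) = mex({0, 2, 3, 4, 5, 6, 7, 9, 11}) = 1
G(33) = mex({0, 1, 2, 3, 4, 5, 6, 7, 9, 12}) = 8
G(34) = mex({0, 1, 2, 3, 4, 5, 7, 8, 11, 12}) = 6
G(35) = mex({0, 1, 2, 3, 4, 5, 6, 8, 9, 10, 11}) = 7
G(36) = mex({0, 1, 2, 3, 5, 6, 7, 9, 10}) = 4
G(37) = mex({0, 2, 3, 4, 6, 7, 9, 10, 11, 12}) = 1
G(38) = mex({0, 1, 3, 4, 5, 6, 7, 9, 10, 11, 12}) = 2
G(39) = mex({0, 1, 2, 4, 5, 6, 7, 9, 10, 12, 14}) = 3
G(40) = mex({0, 2, 3, 4, 6, 7, 11, 12, 14}) = 1
G(41) = mex({0, 1, 2, 3, 5, 6, 7, 9, 10, 11, 12}) = 4
G(42) = mex({0, 1, 2, 3, 4, 5, 6, 9, 10}) = 7
G(43) = mex({0, 1, 3, 4, 5, 7, 9, 10, 12, 15}) = 2
G(44) = mex({0, 2, 3, 4, 5, 6, 7, 9, 10, 12, 15}) = 1
G(45) = mex({0, 1, 2, 3, 4, 5, 6, 7, 9, 10, 12, 14}) = 8
G(46) = mex({0, 1, 3, 4, 5, 7, 8, 11, 12, 14}) = 2
G(47) = mex({0, 1, 2, 3, 4, 5, 6, 8, 9, 10, 11, 12}) = 7
G(48) = mex({0, 1, 2, 3, 5, 6, 7, 9, 10}) = 4
G(49) = mex({0, 2, 3, 4, 6, 7, 9, 10, 11, 12, 15}) = 1
G(50) = mex({0, 1, 4, 5, 6, 7, 9, 11, 12, 14, 15}) = 2
G(51) = mex({0, 1, 2, 3, 4, 5, 6, 7, 9, 12, 14, 15}) = 8
G(52) = mex({0, 2, 3, 4, 5, 6, 7, 8, 11, 12, 15}) = 1
Therefore G(52) = 1.

1


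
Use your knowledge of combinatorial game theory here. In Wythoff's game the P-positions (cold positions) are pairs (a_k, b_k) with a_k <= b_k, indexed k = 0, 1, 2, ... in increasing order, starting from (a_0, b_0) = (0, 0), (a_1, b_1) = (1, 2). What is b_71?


By Wythoff's theorem, a_k = floor(k * phi) and b_k = floor(k * phi^2) = a_k + k, where phi = (1 + sqrt(5))/2 is the golden ratio.
phi = (1 + sqrt(5))/2 = 1.618034
phi^2 = phi + 1 = 2.618034
k = 71
k * phi^2 = 71 * 2.618034 = 185.880413
b_71 = floor(k * phi^2) = 185 (check: a_71 + k = 114 + 71 = 185)

185


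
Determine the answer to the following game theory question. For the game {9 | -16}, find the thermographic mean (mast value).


Game = {9 | -16}, a switch {a | b} with numbers a > b.
Its thermograph has left wall a - t and right wall b + t, which meet at t = (a - b)/2, where both equal (a + b)/2. So the mast (mean value) is at (a + b)/2.
Mean = (9 + (-16))/2 = -7/2 = -7/2

-7/2


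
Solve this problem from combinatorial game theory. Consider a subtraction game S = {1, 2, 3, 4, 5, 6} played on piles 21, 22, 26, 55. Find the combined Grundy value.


Subtraction set: {1, 2, 3, 4, 5, 6}
For this subtraction set, G(n) = n mod 7 (period = max + 1 = 7).
Pile 1 (size 21): G(21) = 21 mod 7 = 0
Pile 2 (size 22): G(22) = 22 mod 7 = 1
Pile 3 (size 26): G(26) = 26 mod 7 = 5
Pile 4 (size 55): G(55) = 55 mod 7 = 6
Total Grundy value = XOR of all: 0 XOR 1 XOR 5 XOR 6 = 2

2


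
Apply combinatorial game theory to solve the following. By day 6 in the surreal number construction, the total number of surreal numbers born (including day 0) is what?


Day 0: {|} = 0 is born. Count = 1.
Day n: the number of surreal numbers born by day n is 2^(n+1) - 1.
By day 0: 2^1 - 1 = 1
By day 1: 2^2 - 1 = 3
By day 2: 2^3 - 1 = 7
By day 3: 2^4 - 1 = 15
By day 4: 2^5 - 1 = 31
By day 5: 2^6 - 1 = 63
By day 6: 2^7 - 1 = 127
By day 6: 127 surreal numbers.

127


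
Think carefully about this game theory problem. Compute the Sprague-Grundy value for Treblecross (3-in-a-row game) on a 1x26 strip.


Treblecross: place X on empty cells; 3-in-a-row wins.
Playing within two cells of an existing X lets the opponent win at once, so sensible play treats the cells i-2..i+2 around each X as dead. The player left with no safe cell loses, so this is a normal-play take-away game on strips of safe cells.
Placing X at cell i (0-indexed) of a strip of k safe cells leaves independent strips of sizes max(0, i-2) and max(0, k-i-3). Hence G(k) = mex{ G(max(0,i-2)) XOR G(max(0,k-i-3)) : 0 <= i < k }, with G(0) = 0.
G(1): splits (0,0):0^0=0 -> mex({0}) = 1
G(2): splits (0,0):0^0=0 -> mex({0}) = 1
G(3): splits (0,0):0^0=0 -> mex({0}) = 1
G(4): splits (0,1):0^1=1 (0,0):0^0=0 -> mex({0, 1}) = 2
G(5): splits (0,2):0^1=1 (0,1):0^1=1 (0,0):0^0=0 -> mex({0, 1}) = 2
G(6) = mex({1}) = 0
G(7) = mex({0, 1, 2}) = 3
G(8) = mex({0, 1, 2}) = 3
G(9) = mex({0, 2}) = 1
G(10) = mex({0, 2, 3}) = 1
G(11) = mex({0, 3}) = 1
G(12) = mex({1, 3}) = 0
G(13) = mex({0, 1, 2, 3}) = 4
G(14) = mex({0, 1, 2}) = 3
G(15) = mex({0, 1, 2}) = 3
G(16) = mex({0, 1, 2, 4}) = 3
G(17) = mex({0, 1, 3, 4}) = 2
G(18) = mex({0, 1, 3, 4}) = 2
G(19) = mex({0, 1, 3, 5}) = 2
G(20) = mex({0, 1, 2, 3, 5}) = 4
G(21) = mex({0, 1, 2, 3, 5}) = 4
G(22) = mex({1, 2, 6}) = 0
G(23) = mex({0, 1, 2, 3, 4, 6}) = 5
G(24) = mex({0, 1, 2, 3, 4}) = 5
G(25) = mex({0, 1, 3, 4, 7}) = 2
G(26) = mex({0, 1, 3, 4, 5, 7}) = 2
Therefore G(26) = 2.

2


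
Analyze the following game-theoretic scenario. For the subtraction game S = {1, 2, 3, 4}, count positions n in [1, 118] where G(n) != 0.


Subtraction set S = {1, 2, 3, 4}, so G(n) = n mod 5.
G(n) = 0 when n is a multiple of 5.
Multiples of 5 in [1, 118]: 23
N-positions (nonzero Grundy) = 118 - 23 = 95

95


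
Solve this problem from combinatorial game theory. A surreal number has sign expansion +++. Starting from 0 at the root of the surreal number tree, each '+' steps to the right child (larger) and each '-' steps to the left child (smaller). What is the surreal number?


Sign expansion: +++
Rule: track bounds (lo, hi), initially (-inf, +inf). On '+', the current value becomes lo and we move to the simplest number in (value, hi): value + 1 if hi = +inf, otherwise the midpoint (value + hi)/2. On '-', the current value becomes hi and we move to value - 1 if lo = -inf, otherwise the midpoint (lo + value)/2.
Start at 0.
Step 1: sign = +, move right. Bounds: (0, +inf). Value = 1
Step 2: sign = +, move right. Bounds: (1, +inf). Value = 2
Step 3: sign = +, move right. Bounds: (2, +inf). Value = 3
The surreal number with sign expansion +++ is 3.

3


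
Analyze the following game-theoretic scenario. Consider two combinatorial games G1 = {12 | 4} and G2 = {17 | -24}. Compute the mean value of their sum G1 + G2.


G1 = {12 | 4}, G2 = {17 | -24}
Each is a switch {a | b} with numbers a > b; its mean value is (a + b)/2, and mean value is additive over game sums: m(G1 + G2) = m(G1) + m(G2).
Mean of G1 = (12 + (4))/2 = 16/2 = 8
Mean of G2 = (17 + (-24))/2 = -7/2 = -7/2
Mean of G1 + G2 = 8 + -7/2 = 9/2

9/2


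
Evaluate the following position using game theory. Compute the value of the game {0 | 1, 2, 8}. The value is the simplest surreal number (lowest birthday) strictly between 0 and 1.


Left options: {0}, max = 0
Right options: {1, 2, 8}, min = 1
All options are numbers and max(Left) < min(Right), so by the simplicity theorem the value is the simplest (earliest-born) number strictly between 0 and 1.
No integer lies strictly between 0 and 1, so the value is the dyadic rational m/2^k in the interval with the smallest k (then m odd); search k = 1, 2, ...:
Denominator 2: 1/2 lies strictly between 0 and 1 -- found.
The simplest number in the interval is 1/2.
Game value = 1/2

1/2


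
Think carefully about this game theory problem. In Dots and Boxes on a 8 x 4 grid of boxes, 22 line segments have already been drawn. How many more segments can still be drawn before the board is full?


Grid: 8 x 4 boxes, i.e. 9 rows and 5 columns of dots.
Horizontal edges: (rows + 1) * cols = 9 * 4 = 36
Vertical edges: rows * (cols + 1) = 8 * 5 = 40
Total edges: 36 + 40 = 76
Edges drawn: 22
Remaining: 76 - 22 = 54

54


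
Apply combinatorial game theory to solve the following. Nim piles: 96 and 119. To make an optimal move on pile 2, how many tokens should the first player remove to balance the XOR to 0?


Piles: 96 and 119
Current XOR: 96 XOR 119 = 23 (non-zero, so this is an N-position).
To make the XOR zero, we need to find a move that balances the piles.
For pile 2 (size 119): target = 119 XOR 23 = 96
We reduce pile 2 from 119 to 96.
Tokens removed: 119 - 96 = 23
Verification: 96 XOR 96 = 0

23


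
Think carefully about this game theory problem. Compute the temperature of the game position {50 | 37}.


The game is {50 | 37}, a switch {a | b} with numbers a > b.
Cooling {a | b} by t gives {a - t | b + t}, which stops being hot when a - t = b + t, i.e. at t = (a - b)/2. So the temperature of a switch is (a - b)/2.
Temperature = (Left option - Right option) / 2
= (50 - (37)) / 2
= 13 / 2
= 13/2

13/2


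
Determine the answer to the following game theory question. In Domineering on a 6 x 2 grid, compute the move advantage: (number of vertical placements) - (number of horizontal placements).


Board is 6 x 2 (rows x cols).
Left (vertical) placements: (rows-1) * cols = 5 * 2 = 10
Right (horizontal) placements: rows * (cols-1) = 6 * 1 = 6
Advantage = Left - Right = 10 - 6 = 4

4


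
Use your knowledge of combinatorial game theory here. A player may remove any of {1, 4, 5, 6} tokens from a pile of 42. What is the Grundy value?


The subtraction set is S = {1, 4, 5, 6}.
G(k) = mex{ G(k - s) : s in S, s <= k }. We compute iteratively: G(0) = 0.
G(1) = mex({0}) = 1
G(2) = mex({1}) = 0
G(3) = mex({0}) = 1
G(4) = mex({0, 1}) = 2
G(5) = mex({0, 1, 2}) = 3
G(6) = mex({0, 1, 3}) = 2
G(7) = mex({0, 1, 2}) = 3
G(8) = mex({0, 1, 2, 3}) = 4
G(9) = mex({1, 2, 3, 4}) = 0
G(10) = mex({0, 2, 3}) = 1
G(11) = mex({1, 2, 3}) = 0
G(12) = mex({0, 2, 3, 4}) = 1
G(13) = mex({0, 1, 3, 4}) = 2
G(14) = mex({0, 1, 2, 4}) = 3
Observe that G(9)..G(14) = 0, 1, 0, 1, 2, 3 repeats G(0)..G(5) = 0, 1, 0, 1, 2, 3.
For k >= max(S) = 6, G(k) is determined by the previous 6 values G(k-6)..G(k-1); a window of 6 consecutive values has recurred shifted by 9, so by induction G(k + 9) = G(k) for all k >= 0: the sequence is periodic from the start with period 9.
One period: G(0..8) = 0, 1, 0, 1, 2, 3, 2, 3, 4.
42 mod 9 = 6, so G(42) = G(6) = 2.

2


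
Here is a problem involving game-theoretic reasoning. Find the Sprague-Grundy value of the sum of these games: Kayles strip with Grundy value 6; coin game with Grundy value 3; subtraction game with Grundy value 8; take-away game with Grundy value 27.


By the Sprague-Grundy theorem, the Grundy value of a sum of games is the XOR of individual Grundy values.
Kayles strip: Grundy value = 6. Running XOR: 0 XOR 6 = 6
coin game: Grundy value = 3. Running XOR: 6 XOR 3 = 5
subtraction game: Grundy value = 8. Running XOR: 5 XOR 8 = 13
take-away game: Grundy value = 27. Running XOR: 13 XOR 27 = 22
The combined Grundy value is 22.

22


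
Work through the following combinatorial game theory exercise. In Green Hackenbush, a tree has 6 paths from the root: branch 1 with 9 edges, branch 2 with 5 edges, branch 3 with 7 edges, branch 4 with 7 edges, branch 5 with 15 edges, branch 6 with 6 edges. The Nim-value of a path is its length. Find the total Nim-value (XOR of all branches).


The tree has 6 branches from the ground vertex.
In Green Hackenbush, the Nim-value of a simple path of length k is k.
Branch 1: length 9, Nim-value = 9
Branch 2: length 5, Nim-value = 5
Branch 3: length 7, Nim-value = 7
Branch 4: length 7, Nim-value = 7
Branch 5: length 15, Nim-value = 15
Branch 6: length 6, Nim-value = 6
Total Nim-value = XOR of all branch values:
0 XOR 9 = 9
9 XOR 5 = 12
12 XOR 7 = 11
11 XOR 7 = 12
12 XOR 15 = 3
3 XOR 6 = 5
Nim-value of the tree = 5

5


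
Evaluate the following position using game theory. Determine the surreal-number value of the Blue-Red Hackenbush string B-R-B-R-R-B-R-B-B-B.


Edges (from ground): B-R-B-R-R-B-R-B-B-B
By Berlekamp's sign-expansion rule, a Blue-Red Hackenbush stalk has the value of the surreal number whose sign sequence is the edge sequence with B -> + and R -> -.
Sign sequence: +-+--+-+++
Trace the sign expansion in the surreal number tree, starting from 0:
Edge 1: B (sign +) -> bounds (0, +inf), value = 1
Edge 2: R (sign -) -> bounds (0, 1), value = 1/2
Edge 3: B (sign +) -> bounds (1/2, 1), value = 3/4
Edge 4: R (sign -) -> bounds (1/2, 3/4), value = 5/8
Edge 5: R (sign -) -> bounds (1/2, 5/8), value = 9/16
Edge 6: B (sign +) -> bounds (9/16, 5/8), value = 19/32
Edge 7: R (sign -) -> bounds (9/16, 19/32), value = 37/64
Edge 8: B (sign +) -> bounds (37/64, 19/32), value = 75/128
Edge 9: B (sign +) -> bounds (75/128, 19/32), value = 151/256
Edge 10: B (sign +) -> bounds (151/256, 19/32), value = 303/512
Game value = 303/512

303/512


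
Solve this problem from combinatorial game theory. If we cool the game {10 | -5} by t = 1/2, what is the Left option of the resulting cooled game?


Original game: {10 | -5} (a switch {a | b} with a > b).
Cooling by t (for t below the temperature (a - b)/2 = 15/2) taxes each move by t: {a | b} cooled by t is {a - t | b + t}.
Cooling amount: t = 1/2
Cooled Left option: 10 - 1/2 = 19/2
Cooled Right option: -5 + 1/2 = -9/2
Cooled game: {19/2 | -9/2}
Left option = 19/2

19/2


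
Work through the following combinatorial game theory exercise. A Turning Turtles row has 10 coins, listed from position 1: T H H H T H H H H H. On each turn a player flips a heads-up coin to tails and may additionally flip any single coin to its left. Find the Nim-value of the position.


Coins: T H H H T H H H H H
Key fact: a single head at position k behaves exactly like a Nim heap of size k (turning it to T and optionally flipping a coin at j < k corresponds to moving the heap from k to j, or to 0), and heads combine as a disjunctive sum (two heads at the same place would cancel, matching j XOR j = 0). So the Nim-value is the XOR of the 1-indexed positions of the heads.
Face-up positions (1-indexed): [2, 3, 4, 6, 7, 8, 9, 10]
XOR 0 with 2: 0 XOR 2 = 2
XOR 2 with 3: 2 XOR 3 = 1
XOR 1 with 4: 1 XOR 4 = 5
XOR 5 with 6: 5 XOR 6 = 3
XOR 3 with 7: 3 XOR 7 = 4
XOR 4 with 8: 4 XOR 8 = 12
XOR 12 with 9: 12 XOR 9 = 5
XOR 5 with 10: 5 XOR 10 = 15
Nim-value = 15

15


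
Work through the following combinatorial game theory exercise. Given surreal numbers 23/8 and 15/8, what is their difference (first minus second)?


x = 23/8, y = 15/8
Converting to common denominator: 8
x = 23/8, y = 15/8
x - y = 23/8 - 15/8 = 1

1


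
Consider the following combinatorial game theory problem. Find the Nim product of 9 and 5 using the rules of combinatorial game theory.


Nim multiplication is bilinear over XOR: (u XOR v) * w = (u*w) XOR (v*w).
So we split each operand into its bit components and XOR the pairwise Nim products.
9 = 1 + 8 (as XOR of powers of 2).
5 = 1 + 4 (as XOR of powers of 2).
Using the standard Nim-product table on single bits:
  2*2 = 3,   2*4 = 8,   2*8 = 12,
  4*4 = 6,   4*8 = 11,  8*8 = 13,
and  1*x = x (identity), k*l = l*k (commutative).
Pairwise Nim products:
  1 * 1 = 1
  1 * 4 = 4
  8 * 1 = 8
  8 * 4 = 11
XOR them: 1 XOR 4 XOR 8 XOR 11 = 6.
Result: 9 * 5 = 6 (in Nim).

6


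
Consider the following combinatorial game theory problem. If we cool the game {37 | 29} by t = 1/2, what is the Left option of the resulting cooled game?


Original game: {37 | 29} (a switch {a | b} with a > b).
Cooling by t (for t below the temperature (a - b)/2 = 4) taxes each move by t: {a | b} cooled by t is {a - t | b + t}.
Cooling amount: t = 1/2
Cooled Left option: 37 - 1/2 = 73/2
Cooled Right option: 29 + 1/2 = 59/2
Cooled game: {73/2 | 59/2}
Left option = 73/2

73/2


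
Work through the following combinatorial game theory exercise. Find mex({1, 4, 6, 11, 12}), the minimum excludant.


Set = {1, 4, 6, 11, 12}
0 is NOT in the set. This is the mex.
mex = 0

0


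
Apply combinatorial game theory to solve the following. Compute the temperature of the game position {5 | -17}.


The game is {5 | -17}, a switch {a | b} with numbers a > b.
Cooling {a | b} by t gives {a - t | b + t}, which stops being hot when a - t = b + t, i.e. at t = (a - b)/2. So the temperature of a switch is (a - b)/2.
Temperature = (Left option - Right option) / 2
= (5 - (-17)) / 2
= 22 / 2
= 11

11


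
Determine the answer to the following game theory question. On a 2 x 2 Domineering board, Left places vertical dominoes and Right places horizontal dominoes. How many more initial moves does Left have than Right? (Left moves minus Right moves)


Board is 2 x 2 (rows x cols).
Left (vertical) placements: (rows-1) * cols = 1 * 2 = 2
Right (horizontal) placements: rows * (cols-1) = 2 * 1 = 2
Advantage = Left - Right = 2 - 2 = 0

0


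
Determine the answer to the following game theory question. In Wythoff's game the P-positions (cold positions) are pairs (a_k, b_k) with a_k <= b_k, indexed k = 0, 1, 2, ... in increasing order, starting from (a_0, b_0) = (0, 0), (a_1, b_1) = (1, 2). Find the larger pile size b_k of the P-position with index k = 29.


By Wythoff's theorem, a_k = floor(k * phi) and b_k = floor(k * phi^2) = a_k + k, where phi = (1 + sqrt(5))/2 is the golden ratio.
phi = (1 + sqrt(5))/2 = 1.618034
phi^2 = phi + 1 = 2.618034
k = 29
k * phi^2 = 29 * 2.618034 = 75.922986
b_29 = floor(k * phi^2) = 75 (check: a_29 + k = 46 + 29 = 75)

75


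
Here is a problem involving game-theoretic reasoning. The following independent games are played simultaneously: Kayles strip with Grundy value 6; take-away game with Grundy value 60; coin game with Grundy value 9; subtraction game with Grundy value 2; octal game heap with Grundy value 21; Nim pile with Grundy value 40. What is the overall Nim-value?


By the Sprague-Grundy theorem, the Grundy value of a sum of games is the XOR of individual Grundy values.
Kayles strip: Grundy value = 6. Running XOR: 0 XOR 6 = 6
take-away game: Grundy value = 60. Running XOR: 6 XOR 60 = 58
coin game: Grundy value = 9. Running XOR: 58 XOR 9 = 51
subtraction game: Grundy value = 2. Running XOR: 51 XOR 2 = 49
octal game heap: Grundy value = 21. Running XOR: 49 XOR 21 = 36
Nim pile: Grundy value = 40. Running XOR: 36 XOR 40 = 12
The combined Grundy value is 12.

12


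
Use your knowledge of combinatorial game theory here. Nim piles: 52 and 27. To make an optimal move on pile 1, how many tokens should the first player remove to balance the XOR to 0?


Piles: 52 and 27
Current XOR: 52 XOR 27 = 47 (non-zero, so this is an N-position).
To make the XOR zero, we need to find a move that balances the piles.
For pile 1 (size 52): target = 52 XOR 47 = 27
We reduce pile 1 from 52 to 27.
Tokens removed: 52 - 27 = 25
Verification: 27 XOR 27 = 0

25


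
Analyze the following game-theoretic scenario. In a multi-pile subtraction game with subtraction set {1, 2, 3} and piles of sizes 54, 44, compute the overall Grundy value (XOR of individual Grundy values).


Subtraction set: {1, 2, 3}
For this subtraction set, G(n) = n mod 4 (period = max + 1 = 4).
Pile 1 (size 54): G(54) = 54 mod 4 = 2
Pile 2 (size 44): G(44) = 44 mod 4 = 0
Total Grundy value = XOR of all: 2 XOR 0 = 2

2


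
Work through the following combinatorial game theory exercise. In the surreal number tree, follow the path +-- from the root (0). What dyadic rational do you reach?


Sign expansion: +--
Rule: track bounds (lo, hi), initially (-inf, +inf). On '+', the current value becomes lo and we move to the simplest number in (value, hi): value + 1 if hi = +inf, otherwise the midpoint (value + hi)/2. On '-', the current value becomes hi and we move to value - 1 if lo = -inf, otherwise the midpoint (lo + value)/2.
Start at 0.
Step 1: sign = +, move right. Bounds: (0, +inf). Value = 1
Step 2: sign = -, move left. Bounds: (0, 1). Value = 1/2
Step 3: sign = -, move left. Bounds: (0, 1/2). Value = 1/4
The surreal number with sign expansion +-- is 1/4.

1/4


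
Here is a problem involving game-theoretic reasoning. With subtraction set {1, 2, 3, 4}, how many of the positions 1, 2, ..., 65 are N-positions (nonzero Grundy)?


Subtraction set S = {1, 2, 3, 4}, so G(n) = n mod 5.
G(n) = 0 when n is a multiple of 5.
Multiples of 5 in [1, 65]: 13
N-positions (nonzero Grundy) = 65 - 13 = 52

52


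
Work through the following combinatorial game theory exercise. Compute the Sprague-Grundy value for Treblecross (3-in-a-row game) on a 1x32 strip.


Treblecross: place X on empty cells; 3-in-a-row wins.
Playing within two cells of an existing X lets the opponent win at once, so sensible play treats the cells i-2..i+2 around each X as dead. The player left with no safe cell loses, so this is a normal-play take-away game on strips of safe cells.
Placing X at cell i (0-indexed) of a strip of k safe cells leaves independent strips of sizes max(0, i-2) and max(0, k-i-3). Hence G(k) = mex{ G(max(0,i-2)) XOR G(max(0,k-i-3)) : 0 <= i < k }, with G(0) = 0.
G(1): splits (0,0):0^0=0 -> mex({0}) = 1
G(2): splits (0,0):0^0=0 -> mex({0}) = 1
G(3): splits (0,0):0^0=0 -> mex({0}) = 1
G(4): splits (0,1):0^1=1 (0,0):0^0=0 -> mex({0, 1}) = 2
G(5): splits (0,2):0^1=1 (0,1):0^1=1 (0,0):0^0=0 -> mex({0, 1}) = 2
G(6) = mex({1}) = 0
G(7) = mex({0, 1, 2}) = 3
G(8) = mex({0, 1, 2}) = 3
G(9) = mex({0, 2}) = 1
G(10) = mex({0, 2, 3}) = 1
G(11) = mex({0, 3}) = 1
G(12) = mex({1, 3}) = 0
G(13) = mex({0, 1, 2, 3}) = 4
G(14) = mex({0, 1, 2}) = 3
G(15) = mex({0, 1, 2}) = 3
G(16) = mex({0, 1, 2, 4}) = 3
G(17) = mex({0, 1, 3, 4}) = 2
G(18) = mex({0, 1, 3, 4}) = 2
G(19) = mex({0, 1, 3, 5}) = 2
G(20) = mex({0, 1, 2, 3, 5}) = 4
G(21) = mex({0, 1, 2, 3, 5}) = 4
G(22) = mex({1, 2, 6}) = 0
G(23) = mex({0, 1, 2, 3, 4, 6}) = 5
G(24) = mex({0, 1, 2, 3, 4}) = 5
G(25) = mex({0, 1, 3, 4, 7}) = 2
G(26) = mex({0, 1, 3, 4, 5, 7}) = 2
G(27) = mex({0, 1, 3, 5}) = 2
G(28) = mex({0, 1, 2, 5}) = 3
G(29) = mex({0, 1, 2, 4, 5, 6}) = 3
G(30) = mex({1, 2, 4, 6}) = 0
G(31) = mex({0, 1, 2, 3, 4, 6}) = 5
G(32) = mex({1, 2, 3, 4, 7}) = 0
Therefore G(32) = 0.

0


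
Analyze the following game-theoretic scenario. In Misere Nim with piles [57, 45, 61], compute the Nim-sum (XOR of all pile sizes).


We need the XOR (exclusive or) of all pile sizes.
After XOR-ing pile 1 (size 57): 0 XOR 57 = 57
After XOR-ing pile 2 (size 45): 57 XOR 45 = 20
After XOR-ing pile 3 (size 61): 20 XOR 61 = 41
The Nim-value of this position is 41.

41


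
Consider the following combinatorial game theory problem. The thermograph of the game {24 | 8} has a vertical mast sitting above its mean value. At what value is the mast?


Game = {24 | 8}, a switch {a | b} with numbers a > b.
Its thermograph has left wall a - t and right wall b + t, which meet at t = (a - b)/2, where both equal (a + b)/2. So the mast (mean value) is at (a + b)/2.
Mean = (24 + (8))/2 = 32/2 = 16

16


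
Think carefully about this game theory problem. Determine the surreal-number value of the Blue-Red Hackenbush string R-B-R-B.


Edges (from ground): R-B-R-B
By Berlekamp's sign-expansion rule, a Blue-Red Hackenbush stalk has the value of the surreal number whose sign sequence is the edge sequence with B -> + and R -> -.
Sign sequence: -+-+
Trace the sign expansion in the surreal number tree, starting from 0:
Edge 1: R (sign -) -> bounds (-inf, 0), value = -1
Edge 2: B (sign +) -> bounds (-1, 0), value = -1/2
Edge 3: R (sign -) -> bounds (-1, -1/2), value = -3/4
Edge 4: B (sign +) -> bounds (-3/4, -1/2), value = -5/8
Game value = -5/8

-5/8
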